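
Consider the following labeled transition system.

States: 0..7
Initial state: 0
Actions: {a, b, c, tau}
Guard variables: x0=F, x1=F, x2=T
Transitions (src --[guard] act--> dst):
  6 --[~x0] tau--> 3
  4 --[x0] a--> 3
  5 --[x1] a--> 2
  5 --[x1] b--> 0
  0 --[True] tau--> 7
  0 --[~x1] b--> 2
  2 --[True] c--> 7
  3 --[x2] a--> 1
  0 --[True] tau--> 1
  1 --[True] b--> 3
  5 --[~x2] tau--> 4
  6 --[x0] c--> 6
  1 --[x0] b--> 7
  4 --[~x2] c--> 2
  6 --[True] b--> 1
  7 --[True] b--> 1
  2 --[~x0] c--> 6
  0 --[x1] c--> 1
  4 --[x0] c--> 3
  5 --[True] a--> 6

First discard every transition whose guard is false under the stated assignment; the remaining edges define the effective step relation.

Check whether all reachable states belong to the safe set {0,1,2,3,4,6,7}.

Answer: INVARIANT HOLDS

Trace:
Allowed set {0,1,2,3,4,6,7}
R = {0,1,2,3,6,7}
  0: ok
  1: ok
  2: ok
  3: ok
  6: ok
  7: ok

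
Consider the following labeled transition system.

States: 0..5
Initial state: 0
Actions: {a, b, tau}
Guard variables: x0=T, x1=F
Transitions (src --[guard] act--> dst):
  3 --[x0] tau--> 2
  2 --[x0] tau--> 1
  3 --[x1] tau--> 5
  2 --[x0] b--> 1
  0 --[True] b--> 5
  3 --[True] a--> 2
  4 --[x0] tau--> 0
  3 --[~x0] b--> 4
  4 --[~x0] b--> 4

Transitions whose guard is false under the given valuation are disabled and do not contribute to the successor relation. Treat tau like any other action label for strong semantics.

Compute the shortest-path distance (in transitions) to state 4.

Answer: UNREACHABLE

Working:
Layered search for 4:
  depth 0: {0}
  depth 1: {5}
4 never appears.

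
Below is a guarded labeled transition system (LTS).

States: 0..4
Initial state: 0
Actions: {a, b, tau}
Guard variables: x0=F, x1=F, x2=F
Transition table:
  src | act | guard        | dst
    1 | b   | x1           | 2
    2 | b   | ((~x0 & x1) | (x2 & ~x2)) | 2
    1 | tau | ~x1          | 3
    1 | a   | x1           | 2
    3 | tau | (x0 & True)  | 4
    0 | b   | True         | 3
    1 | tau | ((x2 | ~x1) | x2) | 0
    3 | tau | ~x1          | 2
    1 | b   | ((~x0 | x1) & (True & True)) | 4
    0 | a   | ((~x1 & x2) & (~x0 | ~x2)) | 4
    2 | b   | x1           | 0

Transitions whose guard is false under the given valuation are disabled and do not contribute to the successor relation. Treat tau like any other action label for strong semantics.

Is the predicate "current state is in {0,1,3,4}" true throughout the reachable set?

Allowed set {0,1,3,4}
Reach set: {0,2,3}
  0: ✓
  2: ✗ unsafe
  3: ✓
counterexample path to 2: b·tau

Answer: INVARIANT VIOLATED at state 2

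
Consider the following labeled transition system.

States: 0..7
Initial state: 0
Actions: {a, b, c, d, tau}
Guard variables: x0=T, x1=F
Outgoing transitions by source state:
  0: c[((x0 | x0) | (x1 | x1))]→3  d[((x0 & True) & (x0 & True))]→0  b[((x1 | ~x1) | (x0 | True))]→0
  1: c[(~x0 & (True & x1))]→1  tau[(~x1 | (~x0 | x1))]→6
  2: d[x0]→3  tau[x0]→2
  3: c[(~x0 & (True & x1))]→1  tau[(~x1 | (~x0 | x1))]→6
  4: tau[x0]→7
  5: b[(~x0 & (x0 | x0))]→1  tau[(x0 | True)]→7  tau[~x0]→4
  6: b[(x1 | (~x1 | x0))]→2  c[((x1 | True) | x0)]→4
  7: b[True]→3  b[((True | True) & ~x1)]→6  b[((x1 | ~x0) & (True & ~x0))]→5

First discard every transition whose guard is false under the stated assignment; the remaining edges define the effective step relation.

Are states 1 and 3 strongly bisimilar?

Answer: BISIMILAR

Analysis:
Compute ~ classes (split until stable):
  round 0: {{0,1,2,3,4,5,6,7}}
  round 1: {{0},{1,3,4,5},{2},{6},{7}}
  round 2: {{0},{1,3},{2},{4,5},{6},{7}}
stable after 3 split(s): 6 block(s)
class of 1: {1,3}; class of 3: {1,3}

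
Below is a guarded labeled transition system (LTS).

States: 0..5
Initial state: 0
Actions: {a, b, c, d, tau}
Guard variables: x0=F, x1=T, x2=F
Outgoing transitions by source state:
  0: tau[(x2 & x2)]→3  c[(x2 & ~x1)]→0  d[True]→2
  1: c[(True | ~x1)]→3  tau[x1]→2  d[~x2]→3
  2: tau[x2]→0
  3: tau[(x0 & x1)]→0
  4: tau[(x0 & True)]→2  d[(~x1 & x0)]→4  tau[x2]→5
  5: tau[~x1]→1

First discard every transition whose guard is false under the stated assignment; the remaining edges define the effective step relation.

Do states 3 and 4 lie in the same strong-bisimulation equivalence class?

Answer: BISIMILAR

Analysis:
Refine partition for ~:
  P[0] = {{0,1,2,3,4,5}}
  P[1] = {{0},{1},{2,3,4,5}}
3 equivalence class(es) (converged in 2)
3∈{2,3,4,5}, 4∈{2,3,4,5}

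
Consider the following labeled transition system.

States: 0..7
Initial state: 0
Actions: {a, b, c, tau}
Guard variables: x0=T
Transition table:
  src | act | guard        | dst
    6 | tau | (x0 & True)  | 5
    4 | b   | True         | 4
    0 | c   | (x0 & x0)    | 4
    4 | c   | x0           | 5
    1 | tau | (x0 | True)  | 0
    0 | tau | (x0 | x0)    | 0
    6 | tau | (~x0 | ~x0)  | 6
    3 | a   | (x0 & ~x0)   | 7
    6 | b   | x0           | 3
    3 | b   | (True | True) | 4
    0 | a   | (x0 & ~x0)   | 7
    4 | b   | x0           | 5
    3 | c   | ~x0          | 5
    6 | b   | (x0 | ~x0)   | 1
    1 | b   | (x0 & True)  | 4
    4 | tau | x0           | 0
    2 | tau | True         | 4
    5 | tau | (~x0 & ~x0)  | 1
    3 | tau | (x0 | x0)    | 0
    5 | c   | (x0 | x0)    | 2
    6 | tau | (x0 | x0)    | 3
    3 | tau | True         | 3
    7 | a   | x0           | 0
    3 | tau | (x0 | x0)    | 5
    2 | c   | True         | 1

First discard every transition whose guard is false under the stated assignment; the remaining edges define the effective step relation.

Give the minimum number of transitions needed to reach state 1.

Answer: 4

Working:
Breadth-first toward 1:
  L0 = {0}
  L1 = {4}
  L2 = {5}
  L3 = {2}
  L4 = {1}
1 enters at depth 4; path c·b·c·c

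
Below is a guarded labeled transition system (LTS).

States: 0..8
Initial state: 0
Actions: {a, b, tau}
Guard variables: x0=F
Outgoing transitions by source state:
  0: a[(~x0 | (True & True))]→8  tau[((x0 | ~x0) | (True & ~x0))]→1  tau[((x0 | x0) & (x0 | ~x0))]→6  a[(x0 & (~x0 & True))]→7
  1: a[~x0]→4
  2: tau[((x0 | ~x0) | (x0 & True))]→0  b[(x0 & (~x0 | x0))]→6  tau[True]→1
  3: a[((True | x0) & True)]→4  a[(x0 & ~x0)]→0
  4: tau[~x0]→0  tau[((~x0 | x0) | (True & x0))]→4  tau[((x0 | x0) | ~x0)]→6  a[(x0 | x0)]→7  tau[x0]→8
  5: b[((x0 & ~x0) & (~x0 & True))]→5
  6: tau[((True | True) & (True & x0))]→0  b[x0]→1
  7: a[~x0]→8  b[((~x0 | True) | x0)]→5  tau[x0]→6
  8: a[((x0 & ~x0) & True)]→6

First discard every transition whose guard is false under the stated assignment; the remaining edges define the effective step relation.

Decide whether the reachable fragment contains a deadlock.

R = {0,1,4,6,8}
  0: a→8  tau→1  [deg 2]
  1: a→4  [deg 1]
  4: tau→0  tau→4  tau→6  [deg 3]
  6: ∅  [no exit]
  8: ∅  [no exit]
witness 6: tau·a·tau

Answer: DEADLOCK at state 6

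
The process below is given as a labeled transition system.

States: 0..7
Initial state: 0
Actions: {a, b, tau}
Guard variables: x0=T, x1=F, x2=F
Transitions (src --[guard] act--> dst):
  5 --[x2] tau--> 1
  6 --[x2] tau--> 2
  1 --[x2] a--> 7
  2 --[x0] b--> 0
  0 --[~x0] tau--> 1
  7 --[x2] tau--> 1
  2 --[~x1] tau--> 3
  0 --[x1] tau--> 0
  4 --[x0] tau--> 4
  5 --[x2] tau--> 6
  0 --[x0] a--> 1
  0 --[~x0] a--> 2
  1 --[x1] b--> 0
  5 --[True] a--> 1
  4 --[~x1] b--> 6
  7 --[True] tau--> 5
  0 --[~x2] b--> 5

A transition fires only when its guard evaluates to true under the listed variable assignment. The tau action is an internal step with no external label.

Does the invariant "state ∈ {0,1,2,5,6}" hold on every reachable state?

Inv-set: {0,1,2,5,6}
Reach set: {0,1,5}
  0: ✓
  1: ✓
  5: ✓

Answer: INVARIANT HOLDS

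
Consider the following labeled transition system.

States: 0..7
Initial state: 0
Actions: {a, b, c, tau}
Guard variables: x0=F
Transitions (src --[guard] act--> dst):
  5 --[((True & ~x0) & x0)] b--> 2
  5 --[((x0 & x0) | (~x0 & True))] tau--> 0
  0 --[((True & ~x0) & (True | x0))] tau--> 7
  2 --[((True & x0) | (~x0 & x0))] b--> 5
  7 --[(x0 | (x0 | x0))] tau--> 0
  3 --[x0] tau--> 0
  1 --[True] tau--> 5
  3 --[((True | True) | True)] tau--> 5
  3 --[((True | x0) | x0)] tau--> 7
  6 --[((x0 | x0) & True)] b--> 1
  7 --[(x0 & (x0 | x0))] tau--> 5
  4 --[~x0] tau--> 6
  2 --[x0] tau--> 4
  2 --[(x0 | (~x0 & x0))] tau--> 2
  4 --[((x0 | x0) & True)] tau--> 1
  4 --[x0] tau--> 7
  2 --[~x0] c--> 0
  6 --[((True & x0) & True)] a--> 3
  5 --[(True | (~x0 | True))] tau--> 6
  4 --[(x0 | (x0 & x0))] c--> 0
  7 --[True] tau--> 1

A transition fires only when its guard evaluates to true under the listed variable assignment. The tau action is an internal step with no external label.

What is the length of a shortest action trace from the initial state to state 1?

Answer: 2

Analysis:
Breadth-first toward 1:
  depth 0: {0}
  depth 1: {7}
  depth 2: {1}
first hit 1 at d=2 via tau·tau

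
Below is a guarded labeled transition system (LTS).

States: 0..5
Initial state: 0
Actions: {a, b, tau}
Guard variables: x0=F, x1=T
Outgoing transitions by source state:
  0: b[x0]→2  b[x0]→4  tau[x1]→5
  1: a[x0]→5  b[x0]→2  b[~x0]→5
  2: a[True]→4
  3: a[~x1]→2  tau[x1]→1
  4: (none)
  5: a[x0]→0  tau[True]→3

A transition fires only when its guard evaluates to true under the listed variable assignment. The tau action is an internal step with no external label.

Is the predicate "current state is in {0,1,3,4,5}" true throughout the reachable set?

Inv-set: {0,1,3,4,5}
R = {0,1,3,5}
  0: safe
  1: safe
  3: safe
  5: safe

Answer: INVARIANT HOLDS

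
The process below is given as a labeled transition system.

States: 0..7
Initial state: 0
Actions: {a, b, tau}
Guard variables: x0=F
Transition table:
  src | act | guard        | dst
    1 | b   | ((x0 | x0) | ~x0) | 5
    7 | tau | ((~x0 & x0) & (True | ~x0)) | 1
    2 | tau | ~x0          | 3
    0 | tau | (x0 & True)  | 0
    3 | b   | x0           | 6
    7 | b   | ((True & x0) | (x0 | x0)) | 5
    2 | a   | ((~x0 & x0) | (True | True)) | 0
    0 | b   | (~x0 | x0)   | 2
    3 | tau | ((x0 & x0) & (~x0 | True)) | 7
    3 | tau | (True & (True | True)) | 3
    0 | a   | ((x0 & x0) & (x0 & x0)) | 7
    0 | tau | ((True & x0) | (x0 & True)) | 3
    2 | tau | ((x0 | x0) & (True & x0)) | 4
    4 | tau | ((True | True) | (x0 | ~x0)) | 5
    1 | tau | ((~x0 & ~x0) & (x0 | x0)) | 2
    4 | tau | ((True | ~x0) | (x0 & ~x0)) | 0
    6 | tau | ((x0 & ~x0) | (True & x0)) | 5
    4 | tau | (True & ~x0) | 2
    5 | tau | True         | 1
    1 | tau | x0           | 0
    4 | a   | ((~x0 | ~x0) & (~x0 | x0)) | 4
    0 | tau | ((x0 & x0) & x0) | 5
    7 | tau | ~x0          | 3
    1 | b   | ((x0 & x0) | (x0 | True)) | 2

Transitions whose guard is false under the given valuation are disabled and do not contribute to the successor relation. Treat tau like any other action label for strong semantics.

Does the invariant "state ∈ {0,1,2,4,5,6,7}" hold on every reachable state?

Inv-set: {0,1,2,4,5,6,7}
Reach set: {0,2,3}
  0: ok
  2: ok
  3: VIOLATES
reach 3 via b·tau — violates

Answer: INVARIANT VIOLATED at state 3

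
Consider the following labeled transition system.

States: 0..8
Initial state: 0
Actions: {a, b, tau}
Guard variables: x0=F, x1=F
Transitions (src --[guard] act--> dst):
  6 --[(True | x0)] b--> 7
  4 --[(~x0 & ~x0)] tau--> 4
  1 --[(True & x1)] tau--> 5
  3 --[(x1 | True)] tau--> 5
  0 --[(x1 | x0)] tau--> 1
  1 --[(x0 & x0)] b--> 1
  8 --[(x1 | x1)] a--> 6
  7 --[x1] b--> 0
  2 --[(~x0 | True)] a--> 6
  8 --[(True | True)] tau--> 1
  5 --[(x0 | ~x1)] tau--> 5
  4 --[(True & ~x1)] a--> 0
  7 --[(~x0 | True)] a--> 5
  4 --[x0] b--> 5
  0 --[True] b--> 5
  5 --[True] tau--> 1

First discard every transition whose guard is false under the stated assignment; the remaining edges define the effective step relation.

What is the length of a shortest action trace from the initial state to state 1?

Layered search for 1:
  L0 = {0}
  L1 = {5}
  L2 = {1}
1 enters at depth 2; path b·tau

Answer: 2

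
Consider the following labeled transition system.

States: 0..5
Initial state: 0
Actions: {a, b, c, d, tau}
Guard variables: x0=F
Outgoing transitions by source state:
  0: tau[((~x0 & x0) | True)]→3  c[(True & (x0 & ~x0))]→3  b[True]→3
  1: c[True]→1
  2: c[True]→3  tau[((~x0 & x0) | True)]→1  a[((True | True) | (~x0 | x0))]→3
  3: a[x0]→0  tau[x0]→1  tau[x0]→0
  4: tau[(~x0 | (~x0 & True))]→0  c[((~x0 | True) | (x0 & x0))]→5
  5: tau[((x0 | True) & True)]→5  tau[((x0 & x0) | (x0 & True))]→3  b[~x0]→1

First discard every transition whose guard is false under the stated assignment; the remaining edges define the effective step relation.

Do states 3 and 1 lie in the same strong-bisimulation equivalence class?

Answer: NOT BISIMILAR

Analysis:
Compute ~ classes (split until stable):
  π0 = {{0,1,2,3,4,5}}
  π1 = {{0,5},{1},{2},{3},{4}}
  π2 = {{0},{1},{2},{3},{4},{5}}
stable after 3 split(s): 6 block(s)
[3]={3}  [1]={1}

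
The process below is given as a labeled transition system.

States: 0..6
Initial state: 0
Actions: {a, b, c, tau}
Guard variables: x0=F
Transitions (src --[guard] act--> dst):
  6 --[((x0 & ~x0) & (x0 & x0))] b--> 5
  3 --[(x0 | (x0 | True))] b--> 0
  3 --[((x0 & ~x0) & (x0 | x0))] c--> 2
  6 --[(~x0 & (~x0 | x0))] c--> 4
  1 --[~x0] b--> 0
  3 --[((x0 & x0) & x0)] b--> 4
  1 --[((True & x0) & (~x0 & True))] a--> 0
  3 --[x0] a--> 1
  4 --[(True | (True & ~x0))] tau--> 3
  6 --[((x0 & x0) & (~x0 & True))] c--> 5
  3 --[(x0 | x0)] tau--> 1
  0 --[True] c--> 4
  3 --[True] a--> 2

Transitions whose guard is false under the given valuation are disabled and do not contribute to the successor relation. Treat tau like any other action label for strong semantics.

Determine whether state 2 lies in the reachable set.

6 transition(s) survive guard evaluation.
L0 = {0}
L1 = {4}  now seen {0,4}
L2 = {3}  now seen {0,3,4}
L3 = {2}  now seen {0,2,3,4}
R = {0,2,3,4}
Path to 2: c·tau·a

Answer: REACHABLE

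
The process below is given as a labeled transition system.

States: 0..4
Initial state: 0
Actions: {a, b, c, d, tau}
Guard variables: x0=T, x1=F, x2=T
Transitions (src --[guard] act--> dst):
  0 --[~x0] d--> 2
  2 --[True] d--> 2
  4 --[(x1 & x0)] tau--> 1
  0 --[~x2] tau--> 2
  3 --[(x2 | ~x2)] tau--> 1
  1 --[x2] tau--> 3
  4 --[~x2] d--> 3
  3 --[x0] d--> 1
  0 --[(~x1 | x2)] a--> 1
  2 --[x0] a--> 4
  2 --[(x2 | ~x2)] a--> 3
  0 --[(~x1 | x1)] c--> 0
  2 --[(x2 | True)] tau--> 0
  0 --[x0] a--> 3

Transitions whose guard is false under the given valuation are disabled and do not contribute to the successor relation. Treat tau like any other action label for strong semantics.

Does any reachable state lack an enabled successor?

Answer: DEADLOCK-FREE

Working:
R = {0,1,3}
  0: a→1  a→3  c→0  [deg 3]
  1: tau→3  [deg 1]
  3: d→1  tau→1  [deg 2]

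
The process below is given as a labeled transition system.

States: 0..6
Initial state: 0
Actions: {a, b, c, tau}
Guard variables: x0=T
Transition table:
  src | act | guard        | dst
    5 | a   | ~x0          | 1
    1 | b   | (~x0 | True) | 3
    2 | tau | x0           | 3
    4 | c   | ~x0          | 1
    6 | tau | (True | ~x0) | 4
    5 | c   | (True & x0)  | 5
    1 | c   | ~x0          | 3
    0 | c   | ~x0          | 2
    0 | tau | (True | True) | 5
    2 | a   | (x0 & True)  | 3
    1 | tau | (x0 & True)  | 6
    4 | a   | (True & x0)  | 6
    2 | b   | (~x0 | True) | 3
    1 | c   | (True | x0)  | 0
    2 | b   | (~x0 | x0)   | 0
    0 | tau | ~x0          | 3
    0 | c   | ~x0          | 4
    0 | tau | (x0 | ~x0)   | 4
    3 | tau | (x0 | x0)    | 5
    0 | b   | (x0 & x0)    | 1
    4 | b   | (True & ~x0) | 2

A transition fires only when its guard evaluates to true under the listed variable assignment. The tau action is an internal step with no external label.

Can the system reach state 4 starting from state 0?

14 transition(s) survive guard evaluation.
Layer 0: {0}
Layer 1: {1,4,5}  now seen {0,1,4,5}
Layer 2: {3,6}  now seen {0,1,3,4,5,6}
R = {0,1,3,4,5,6}
Path to 4: tau

Answer: REACHABLE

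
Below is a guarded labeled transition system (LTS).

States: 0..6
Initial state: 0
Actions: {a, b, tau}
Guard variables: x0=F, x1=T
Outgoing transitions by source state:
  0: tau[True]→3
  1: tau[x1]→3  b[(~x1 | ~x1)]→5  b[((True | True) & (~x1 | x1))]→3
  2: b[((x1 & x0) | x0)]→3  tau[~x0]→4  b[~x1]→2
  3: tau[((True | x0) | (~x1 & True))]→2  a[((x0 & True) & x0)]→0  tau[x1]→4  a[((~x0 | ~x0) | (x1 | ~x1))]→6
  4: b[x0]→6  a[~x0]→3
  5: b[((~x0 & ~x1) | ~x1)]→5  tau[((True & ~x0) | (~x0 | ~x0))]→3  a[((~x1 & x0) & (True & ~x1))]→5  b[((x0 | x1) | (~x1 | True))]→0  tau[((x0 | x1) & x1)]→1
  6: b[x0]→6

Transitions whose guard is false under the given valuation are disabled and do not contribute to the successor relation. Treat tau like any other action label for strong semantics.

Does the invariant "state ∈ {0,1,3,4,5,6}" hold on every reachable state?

Safe = {0,1,3,4,5,6}
R = {0,2,3,4,6}
  0: ✓
  2: ✗ unsafe
  3: ✓
  4: ✓
  6: ✓
reach 2 via tau·tau — violates

Answer: INVARIANT VIOLATED at state 2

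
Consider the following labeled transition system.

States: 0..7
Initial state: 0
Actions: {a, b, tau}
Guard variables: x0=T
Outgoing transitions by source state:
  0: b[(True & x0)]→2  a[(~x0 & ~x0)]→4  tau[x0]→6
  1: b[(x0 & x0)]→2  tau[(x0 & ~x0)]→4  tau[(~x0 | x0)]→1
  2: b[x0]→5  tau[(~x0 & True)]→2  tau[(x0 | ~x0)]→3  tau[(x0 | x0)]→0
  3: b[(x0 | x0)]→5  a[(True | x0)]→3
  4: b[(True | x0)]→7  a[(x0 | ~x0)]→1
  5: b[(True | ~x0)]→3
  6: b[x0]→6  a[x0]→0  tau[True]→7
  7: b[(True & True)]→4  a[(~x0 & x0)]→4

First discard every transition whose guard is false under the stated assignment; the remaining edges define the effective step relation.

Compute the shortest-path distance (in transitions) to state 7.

Answer: 2

Analysis:
Breadth-first toward 7:
  L0 = {0}
  L1 = {2,6}
  L2 = {3,5,7}
7 enters at depth 2; path tau·tau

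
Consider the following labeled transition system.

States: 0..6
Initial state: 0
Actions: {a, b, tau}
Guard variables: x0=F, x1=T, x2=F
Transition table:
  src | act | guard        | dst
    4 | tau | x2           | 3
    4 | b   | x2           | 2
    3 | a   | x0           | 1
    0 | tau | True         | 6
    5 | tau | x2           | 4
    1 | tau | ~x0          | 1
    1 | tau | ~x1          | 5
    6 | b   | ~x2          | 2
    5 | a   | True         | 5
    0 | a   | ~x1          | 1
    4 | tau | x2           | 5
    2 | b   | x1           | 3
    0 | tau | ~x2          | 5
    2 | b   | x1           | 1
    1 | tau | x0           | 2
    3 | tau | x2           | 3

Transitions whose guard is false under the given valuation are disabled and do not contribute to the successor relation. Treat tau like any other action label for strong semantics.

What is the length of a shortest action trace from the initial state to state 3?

BFS to 3:
  depth 0: {0}
  depth 1: {5,6}
  depth 2: {2}
  depth 3: {1,3}
first hit 3 at d=3 via tau·b·b

Answer: 3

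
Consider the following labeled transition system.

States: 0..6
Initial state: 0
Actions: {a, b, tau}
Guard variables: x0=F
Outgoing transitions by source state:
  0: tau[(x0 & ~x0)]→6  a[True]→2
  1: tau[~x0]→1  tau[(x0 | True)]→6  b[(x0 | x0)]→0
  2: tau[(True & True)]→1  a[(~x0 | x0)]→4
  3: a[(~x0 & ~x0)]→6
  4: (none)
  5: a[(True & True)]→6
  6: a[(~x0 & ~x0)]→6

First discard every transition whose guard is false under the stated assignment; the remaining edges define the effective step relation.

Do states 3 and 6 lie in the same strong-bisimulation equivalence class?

Bisimulation quotient by refinement:
  round 0: {{0,1,2,3,4,5,6}}
  round 1: {{0,3,5,6},{1},{2},{4}}
  round 2: {{0},{1},{2},{3,5,6},{4}}
5 equivalence class(es) (converged in 3)
class of 3: {3,5,6}; class of 6: {3,5,6}

Answer: BISIMILAR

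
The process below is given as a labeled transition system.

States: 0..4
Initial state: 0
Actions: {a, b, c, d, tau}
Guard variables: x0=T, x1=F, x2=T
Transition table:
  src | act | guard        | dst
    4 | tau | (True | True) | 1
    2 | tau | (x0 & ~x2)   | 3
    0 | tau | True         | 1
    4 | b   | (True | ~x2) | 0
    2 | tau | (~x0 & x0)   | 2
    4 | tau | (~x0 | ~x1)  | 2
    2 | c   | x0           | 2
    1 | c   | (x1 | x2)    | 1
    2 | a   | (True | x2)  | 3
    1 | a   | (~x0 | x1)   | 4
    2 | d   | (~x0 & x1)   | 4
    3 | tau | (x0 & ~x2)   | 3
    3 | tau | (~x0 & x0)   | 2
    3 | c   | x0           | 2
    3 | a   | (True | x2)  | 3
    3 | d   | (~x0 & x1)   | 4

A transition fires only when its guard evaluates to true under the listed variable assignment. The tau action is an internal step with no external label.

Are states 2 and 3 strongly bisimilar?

Bisimulation quotient by refinement:
  P[0] = {{0,1,2,3,4}}
  P[1] = {{0},{1},{2,3},{4}}
Fixed point at round 2; 4 class(es).
[2]={2,3}  [3]={2,3}

Answer: BISIMILAR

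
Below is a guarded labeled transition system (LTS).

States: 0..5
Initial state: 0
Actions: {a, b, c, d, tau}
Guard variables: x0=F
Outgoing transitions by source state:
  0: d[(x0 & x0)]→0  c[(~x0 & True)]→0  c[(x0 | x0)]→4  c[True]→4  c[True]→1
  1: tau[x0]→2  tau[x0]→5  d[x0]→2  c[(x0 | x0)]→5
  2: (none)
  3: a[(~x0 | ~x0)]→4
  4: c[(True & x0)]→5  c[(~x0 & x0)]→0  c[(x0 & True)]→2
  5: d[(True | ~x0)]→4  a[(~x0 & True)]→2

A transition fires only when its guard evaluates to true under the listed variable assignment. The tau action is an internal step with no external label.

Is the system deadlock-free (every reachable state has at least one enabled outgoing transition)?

Answer: DEADLOCK at state 1

Analysis:
Reach set: {0,1,4}
  0: c→0  c→1  c→4  [3 out]
  1: ∅  [no exit]
  4: ∅  [no exit]
Path to 1: c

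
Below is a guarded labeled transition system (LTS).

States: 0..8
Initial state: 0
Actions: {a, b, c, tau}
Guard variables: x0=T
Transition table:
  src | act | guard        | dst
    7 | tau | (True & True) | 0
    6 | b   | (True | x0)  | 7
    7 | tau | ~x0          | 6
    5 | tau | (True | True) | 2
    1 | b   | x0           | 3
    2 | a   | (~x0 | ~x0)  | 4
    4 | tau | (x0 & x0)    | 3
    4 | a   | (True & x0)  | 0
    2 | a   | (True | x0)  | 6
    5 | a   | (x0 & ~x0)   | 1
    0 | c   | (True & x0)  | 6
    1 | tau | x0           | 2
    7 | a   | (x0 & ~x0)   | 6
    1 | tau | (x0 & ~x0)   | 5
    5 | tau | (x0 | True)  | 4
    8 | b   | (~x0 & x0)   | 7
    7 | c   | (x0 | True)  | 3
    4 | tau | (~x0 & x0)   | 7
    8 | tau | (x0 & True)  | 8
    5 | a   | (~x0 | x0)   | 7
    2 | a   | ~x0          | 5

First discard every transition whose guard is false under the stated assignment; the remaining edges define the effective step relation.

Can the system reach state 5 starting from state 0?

Answer: UNREACHABLE

Working:
13 transition(s) survive guard evaluation.
Layer 0: {0}
Layer 1: {6}  now seen {0,6}
Layer 2: {7}  now seen {0,6,7}
Layer 3: {3}  now seen {0,3,6,7}
Reachable = {0,3,6,7}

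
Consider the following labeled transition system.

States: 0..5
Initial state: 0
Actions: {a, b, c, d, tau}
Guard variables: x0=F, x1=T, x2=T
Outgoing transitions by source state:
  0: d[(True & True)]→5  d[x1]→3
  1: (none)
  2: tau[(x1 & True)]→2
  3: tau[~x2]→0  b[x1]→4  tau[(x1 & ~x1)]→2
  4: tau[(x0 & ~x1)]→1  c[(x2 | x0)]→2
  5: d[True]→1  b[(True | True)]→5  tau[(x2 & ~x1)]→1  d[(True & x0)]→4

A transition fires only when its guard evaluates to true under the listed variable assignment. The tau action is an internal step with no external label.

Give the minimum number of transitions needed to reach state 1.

Answer: 2

Analysis:
Breadth-first toward 1:
  depth 0: {0}
  depth 1: {3,5}
  depth 2: {1,4}
depth(1)=2, e.g. d·d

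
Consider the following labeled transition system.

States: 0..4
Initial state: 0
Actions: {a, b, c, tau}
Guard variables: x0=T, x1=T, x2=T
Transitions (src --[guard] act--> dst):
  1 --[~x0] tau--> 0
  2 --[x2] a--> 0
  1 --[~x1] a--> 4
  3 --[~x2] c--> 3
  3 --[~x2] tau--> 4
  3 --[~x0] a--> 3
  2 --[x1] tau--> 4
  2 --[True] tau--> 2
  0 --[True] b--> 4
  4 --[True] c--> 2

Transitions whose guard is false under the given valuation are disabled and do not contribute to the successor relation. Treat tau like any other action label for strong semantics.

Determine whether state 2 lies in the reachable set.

Guard filter leaves 5 enabled edge(s).
L0 = {0}
L1 = {4}  cumulative {0,4}
L2 = {2}  cumulative {0,2,4}
R = {0,2,4}
witness 2: b·c

Answer: REACHABLE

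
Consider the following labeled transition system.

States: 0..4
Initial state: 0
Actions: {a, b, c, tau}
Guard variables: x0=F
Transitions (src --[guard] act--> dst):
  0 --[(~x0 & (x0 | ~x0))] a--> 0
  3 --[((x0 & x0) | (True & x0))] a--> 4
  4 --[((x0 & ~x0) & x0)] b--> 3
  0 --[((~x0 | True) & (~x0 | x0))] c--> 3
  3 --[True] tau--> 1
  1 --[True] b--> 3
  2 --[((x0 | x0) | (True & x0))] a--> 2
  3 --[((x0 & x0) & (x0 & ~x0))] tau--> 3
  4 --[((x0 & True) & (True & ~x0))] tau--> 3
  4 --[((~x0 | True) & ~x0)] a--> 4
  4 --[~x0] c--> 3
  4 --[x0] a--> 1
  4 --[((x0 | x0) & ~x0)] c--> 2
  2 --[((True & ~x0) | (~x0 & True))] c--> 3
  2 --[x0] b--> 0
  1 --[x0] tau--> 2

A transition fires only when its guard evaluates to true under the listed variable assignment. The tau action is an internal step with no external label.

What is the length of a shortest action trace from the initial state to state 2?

Answer: UNREACHABLE

Working:
Layered search for 2:
  L0 = {0}
  L1 = {3}
  L2 = {1}
2 never appears.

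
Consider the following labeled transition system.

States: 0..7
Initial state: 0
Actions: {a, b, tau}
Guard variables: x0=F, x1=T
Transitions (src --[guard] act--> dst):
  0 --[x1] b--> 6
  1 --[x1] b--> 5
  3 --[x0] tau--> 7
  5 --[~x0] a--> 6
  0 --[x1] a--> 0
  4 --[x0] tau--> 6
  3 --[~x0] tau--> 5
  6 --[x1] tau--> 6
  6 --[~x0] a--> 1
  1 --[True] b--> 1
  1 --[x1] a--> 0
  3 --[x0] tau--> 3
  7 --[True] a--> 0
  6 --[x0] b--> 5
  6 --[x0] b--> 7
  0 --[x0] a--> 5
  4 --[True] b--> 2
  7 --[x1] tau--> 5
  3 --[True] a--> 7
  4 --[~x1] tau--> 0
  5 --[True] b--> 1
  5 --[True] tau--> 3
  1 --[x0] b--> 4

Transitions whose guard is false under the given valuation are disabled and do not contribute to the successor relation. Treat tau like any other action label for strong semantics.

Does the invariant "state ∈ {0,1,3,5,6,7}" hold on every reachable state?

Answer: INVARIANT HOLDS

Analysis:
Safe = {0,1,3,5,6,7}
Reach set: {0,1,3,5,6,7}
  0: ok
  1: ok
  3: ok
  5: ok
  6: ok
  7: ok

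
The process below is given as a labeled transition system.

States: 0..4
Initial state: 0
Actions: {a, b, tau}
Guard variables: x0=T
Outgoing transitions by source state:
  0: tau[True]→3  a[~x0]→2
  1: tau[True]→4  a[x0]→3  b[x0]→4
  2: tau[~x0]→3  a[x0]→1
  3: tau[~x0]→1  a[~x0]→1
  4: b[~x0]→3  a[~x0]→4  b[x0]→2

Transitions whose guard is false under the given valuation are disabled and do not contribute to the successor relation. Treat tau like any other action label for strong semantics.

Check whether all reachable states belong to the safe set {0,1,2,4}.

Answer: INVARIANT VIOLATED at state 3

Working:
Allowed set {0,1,2,4}
R = {0,3}
  0: ok
  3: ✗ unsafe
counterexample path to 3: tau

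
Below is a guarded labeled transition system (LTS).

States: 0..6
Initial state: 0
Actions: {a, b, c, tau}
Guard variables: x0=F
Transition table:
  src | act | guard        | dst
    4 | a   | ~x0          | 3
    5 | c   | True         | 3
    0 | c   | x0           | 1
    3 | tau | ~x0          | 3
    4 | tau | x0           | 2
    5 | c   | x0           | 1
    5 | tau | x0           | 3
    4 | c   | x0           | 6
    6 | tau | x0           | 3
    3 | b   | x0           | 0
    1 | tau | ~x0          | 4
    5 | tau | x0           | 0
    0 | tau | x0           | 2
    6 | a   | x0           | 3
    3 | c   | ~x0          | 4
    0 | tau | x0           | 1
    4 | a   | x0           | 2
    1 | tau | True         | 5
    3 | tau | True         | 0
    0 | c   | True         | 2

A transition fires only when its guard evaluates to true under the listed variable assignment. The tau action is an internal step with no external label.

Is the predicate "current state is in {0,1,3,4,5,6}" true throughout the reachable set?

Inv-set: {0,1,3,4,5,6}
Reach set: {0,2}
  0: ok
  2: ✗ unsafe
reach 2 via c — violates

Answer: INVARIANT VIOLATED at state 2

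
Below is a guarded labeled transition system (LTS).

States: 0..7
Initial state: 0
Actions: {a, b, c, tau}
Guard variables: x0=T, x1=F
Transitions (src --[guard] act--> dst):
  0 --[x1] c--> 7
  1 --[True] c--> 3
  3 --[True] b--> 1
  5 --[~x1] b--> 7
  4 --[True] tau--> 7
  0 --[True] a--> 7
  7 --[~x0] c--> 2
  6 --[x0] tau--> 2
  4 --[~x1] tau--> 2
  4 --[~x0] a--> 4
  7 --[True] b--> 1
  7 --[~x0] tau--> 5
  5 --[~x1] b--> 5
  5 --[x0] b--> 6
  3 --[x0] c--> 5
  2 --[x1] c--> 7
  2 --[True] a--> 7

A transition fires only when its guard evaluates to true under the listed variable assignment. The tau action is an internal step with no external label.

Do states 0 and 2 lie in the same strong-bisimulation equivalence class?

Answer: BISIMILAR

Working:
Refine partition for ~:
  P[0] = {{0,1,2,3,4,5,6,7}}
  P[1] = {{0,2},{1},{3},{4,6},{5,7}}
  P[2] = {{0,2},{1},{3},{4},{5},{6},{7}}
7 equivalence class(es) (converged in 3)
0∈{0,2}, 2∈{0,2}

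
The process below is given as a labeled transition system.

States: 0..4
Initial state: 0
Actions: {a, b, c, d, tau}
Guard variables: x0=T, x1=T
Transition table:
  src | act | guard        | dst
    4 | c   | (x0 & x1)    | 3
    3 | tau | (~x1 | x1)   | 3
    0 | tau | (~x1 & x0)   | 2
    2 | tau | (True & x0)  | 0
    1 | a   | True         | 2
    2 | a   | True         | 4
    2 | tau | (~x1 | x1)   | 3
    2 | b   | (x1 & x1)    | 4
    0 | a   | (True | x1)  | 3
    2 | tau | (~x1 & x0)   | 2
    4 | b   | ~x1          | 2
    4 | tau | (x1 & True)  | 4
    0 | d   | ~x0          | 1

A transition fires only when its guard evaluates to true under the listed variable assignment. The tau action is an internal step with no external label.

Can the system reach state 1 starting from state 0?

Answer: UNREACHABLE

Analysis:
9 transition(s) survive guard evaluation.
Layer 0: {0}
Layer 1: {3}  now seen {0,3}
Reach set: {0,3}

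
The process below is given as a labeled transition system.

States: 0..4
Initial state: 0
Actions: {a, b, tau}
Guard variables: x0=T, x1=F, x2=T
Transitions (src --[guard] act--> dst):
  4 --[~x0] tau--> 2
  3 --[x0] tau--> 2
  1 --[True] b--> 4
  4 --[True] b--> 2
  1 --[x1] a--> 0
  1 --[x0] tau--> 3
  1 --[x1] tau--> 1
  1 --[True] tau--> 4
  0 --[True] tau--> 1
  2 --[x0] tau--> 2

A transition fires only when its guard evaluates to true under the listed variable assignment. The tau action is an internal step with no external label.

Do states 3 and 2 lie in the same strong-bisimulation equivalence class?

Bisimulation quotient by refinement:
  round 0: {{0,1,2,3,4}}
  round 1: {{0,2,3},{1},{4}}
  round 2: {{0},{1},{2,3},{4}}
stable after 3 split(s): 4 block(s)
3∈{2,3}, 2∈{2,3}

Answer: BISIMILAR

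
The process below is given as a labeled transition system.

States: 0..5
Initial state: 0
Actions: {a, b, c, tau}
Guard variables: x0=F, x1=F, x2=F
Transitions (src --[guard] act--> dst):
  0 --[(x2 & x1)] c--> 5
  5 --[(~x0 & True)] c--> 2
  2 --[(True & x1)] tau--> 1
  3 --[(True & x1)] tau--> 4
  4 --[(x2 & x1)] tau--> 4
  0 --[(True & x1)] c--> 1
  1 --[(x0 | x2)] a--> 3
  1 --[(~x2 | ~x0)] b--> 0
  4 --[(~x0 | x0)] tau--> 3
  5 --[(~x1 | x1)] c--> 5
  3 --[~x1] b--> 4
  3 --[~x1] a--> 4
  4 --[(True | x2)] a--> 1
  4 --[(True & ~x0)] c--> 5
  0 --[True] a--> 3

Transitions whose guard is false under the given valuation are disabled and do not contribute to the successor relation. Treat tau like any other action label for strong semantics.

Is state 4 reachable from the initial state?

Answer: REACHABLE

Analysis:
Guard filter leaves 9 enabled edge(s).
L0 = {0}
L1 = {3}  now seen {0,3}
L2 = {4}  now seen {0,3,4}
L3 = {1,5}  now seen {0,1,3,4,5}
L4 = {2}  now seen {0,1,2,3,4,5}
R = {0,1,2,3,4,5}
trace reaching 4: a·b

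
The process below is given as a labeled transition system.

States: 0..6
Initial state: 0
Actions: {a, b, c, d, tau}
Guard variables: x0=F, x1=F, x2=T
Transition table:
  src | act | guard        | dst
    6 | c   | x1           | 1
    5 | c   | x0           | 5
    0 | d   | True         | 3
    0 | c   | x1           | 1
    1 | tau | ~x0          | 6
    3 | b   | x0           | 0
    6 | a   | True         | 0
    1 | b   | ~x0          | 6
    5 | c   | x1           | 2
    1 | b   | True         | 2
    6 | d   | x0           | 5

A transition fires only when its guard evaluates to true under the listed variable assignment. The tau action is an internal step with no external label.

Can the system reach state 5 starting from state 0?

Answer: UNREACHABLE

Analysis:
Guard filter leaves 5 enabled edge(s).
L0 = {0}
L1 = {3}  cumulative {0,3}
Reachable = {0,3}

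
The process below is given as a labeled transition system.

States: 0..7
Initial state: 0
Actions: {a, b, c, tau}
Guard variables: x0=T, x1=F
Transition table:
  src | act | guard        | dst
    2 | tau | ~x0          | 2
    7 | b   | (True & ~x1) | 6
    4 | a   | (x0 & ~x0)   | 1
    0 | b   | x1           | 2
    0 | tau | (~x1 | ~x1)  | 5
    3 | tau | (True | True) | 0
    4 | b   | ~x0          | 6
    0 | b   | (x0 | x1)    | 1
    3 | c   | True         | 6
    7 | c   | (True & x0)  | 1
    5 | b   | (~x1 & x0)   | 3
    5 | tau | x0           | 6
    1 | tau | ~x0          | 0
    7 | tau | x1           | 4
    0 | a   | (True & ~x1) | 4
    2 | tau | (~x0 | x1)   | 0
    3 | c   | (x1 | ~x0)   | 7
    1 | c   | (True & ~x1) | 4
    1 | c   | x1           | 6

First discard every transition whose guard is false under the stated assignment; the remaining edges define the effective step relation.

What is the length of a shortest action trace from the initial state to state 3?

Layered search for 3:
  L0 = {0}
  L1 = {1,4,5}
  L2 = {3,6}
first hit 3 at d=2 via tau·b

Answer: 2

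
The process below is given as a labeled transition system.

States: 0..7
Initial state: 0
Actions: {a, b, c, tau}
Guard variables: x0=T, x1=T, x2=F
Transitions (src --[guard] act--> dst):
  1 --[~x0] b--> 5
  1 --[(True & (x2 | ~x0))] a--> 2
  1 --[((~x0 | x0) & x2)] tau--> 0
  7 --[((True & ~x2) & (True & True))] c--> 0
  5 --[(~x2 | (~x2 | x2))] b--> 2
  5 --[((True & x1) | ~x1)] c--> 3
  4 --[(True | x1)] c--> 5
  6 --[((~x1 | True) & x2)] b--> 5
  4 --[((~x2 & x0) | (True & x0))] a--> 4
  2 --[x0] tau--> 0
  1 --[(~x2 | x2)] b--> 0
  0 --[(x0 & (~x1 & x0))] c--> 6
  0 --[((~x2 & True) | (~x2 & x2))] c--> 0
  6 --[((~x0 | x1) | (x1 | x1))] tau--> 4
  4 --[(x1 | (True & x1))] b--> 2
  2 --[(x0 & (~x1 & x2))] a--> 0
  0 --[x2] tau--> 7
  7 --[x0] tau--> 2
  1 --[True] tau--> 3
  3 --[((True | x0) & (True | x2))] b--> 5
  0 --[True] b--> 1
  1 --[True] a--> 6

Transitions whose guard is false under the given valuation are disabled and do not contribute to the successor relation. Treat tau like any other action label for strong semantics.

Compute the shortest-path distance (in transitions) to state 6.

Answer: 2

Working:
Breadth-first toward 6:
  depth 0: {0}
  depth 1: {1}
  depth 2: {3,6}
6 enters at depth 2; path b·a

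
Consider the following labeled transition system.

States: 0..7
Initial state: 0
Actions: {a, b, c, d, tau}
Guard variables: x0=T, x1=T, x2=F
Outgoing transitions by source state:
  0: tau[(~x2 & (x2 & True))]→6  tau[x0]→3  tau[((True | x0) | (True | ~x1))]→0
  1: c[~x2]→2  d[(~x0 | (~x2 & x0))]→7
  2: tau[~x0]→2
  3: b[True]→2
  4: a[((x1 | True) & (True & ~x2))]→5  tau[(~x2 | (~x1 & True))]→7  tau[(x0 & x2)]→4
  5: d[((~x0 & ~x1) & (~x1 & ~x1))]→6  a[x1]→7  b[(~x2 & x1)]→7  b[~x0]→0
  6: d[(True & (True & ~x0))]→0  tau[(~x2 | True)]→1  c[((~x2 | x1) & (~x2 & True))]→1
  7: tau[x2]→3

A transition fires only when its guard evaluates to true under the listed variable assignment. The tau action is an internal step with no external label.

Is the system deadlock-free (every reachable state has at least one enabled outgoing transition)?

R = {0,2,3}
  0: tau→0  tau→3  [deg 2]
  2: ∅  [STUCK]
  3: b→2  [deg 1]
witness 2: tau·b

Answer: DEADLOCK at state 2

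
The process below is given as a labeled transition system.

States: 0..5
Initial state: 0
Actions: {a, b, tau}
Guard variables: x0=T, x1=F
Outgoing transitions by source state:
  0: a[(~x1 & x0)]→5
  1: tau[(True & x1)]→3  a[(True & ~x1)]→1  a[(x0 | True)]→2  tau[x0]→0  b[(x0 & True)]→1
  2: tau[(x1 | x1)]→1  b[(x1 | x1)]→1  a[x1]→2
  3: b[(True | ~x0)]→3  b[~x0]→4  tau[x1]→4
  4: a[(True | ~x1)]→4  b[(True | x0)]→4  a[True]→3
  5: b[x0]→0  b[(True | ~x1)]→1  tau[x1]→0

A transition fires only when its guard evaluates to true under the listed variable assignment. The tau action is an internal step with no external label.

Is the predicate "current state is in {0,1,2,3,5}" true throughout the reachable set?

Inv-set: {0,1,2,3,5}
R = {0,1,2,5}
  0: ok
  1: ok
  2: ok
  5: ok

Answer: INVARIANT HOLDS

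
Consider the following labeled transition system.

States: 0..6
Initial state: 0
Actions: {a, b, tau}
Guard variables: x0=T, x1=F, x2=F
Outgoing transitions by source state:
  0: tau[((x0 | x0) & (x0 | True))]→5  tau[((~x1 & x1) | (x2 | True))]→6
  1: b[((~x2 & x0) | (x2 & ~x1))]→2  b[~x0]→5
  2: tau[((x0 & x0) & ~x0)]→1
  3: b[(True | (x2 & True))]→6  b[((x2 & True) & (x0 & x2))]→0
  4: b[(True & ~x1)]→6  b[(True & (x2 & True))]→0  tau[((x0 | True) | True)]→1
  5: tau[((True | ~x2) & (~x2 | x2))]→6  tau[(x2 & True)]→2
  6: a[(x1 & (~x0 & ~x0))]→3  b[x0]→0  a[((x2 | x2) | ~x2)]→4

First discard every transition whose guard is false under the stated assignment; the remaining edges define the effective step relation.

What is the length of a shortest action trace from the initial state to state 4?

Answer: 2

Working:
BFS to 4:
  depth 0: {0}
  depth 1: {5,6}
  depth 2: {4}
depth(4)=2, e.g. tau·a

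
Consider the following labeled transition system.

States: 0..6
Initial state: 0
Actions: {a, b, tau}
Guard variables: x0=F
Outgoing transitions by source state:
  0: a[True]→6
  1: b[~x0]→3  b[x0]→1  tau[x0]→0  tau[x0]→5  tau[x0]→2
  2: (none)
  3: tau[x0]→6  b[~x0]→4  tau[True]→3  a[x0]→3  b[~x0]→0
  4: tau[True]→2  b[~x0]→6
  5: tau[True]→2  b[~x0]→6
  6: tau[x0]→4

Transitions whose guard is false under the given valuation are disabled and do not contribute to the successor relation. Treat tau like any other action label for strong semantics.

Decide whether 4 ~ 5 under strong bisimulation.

Compute ~ classes (split until stable):
  P[0] = {{0,1,2,3,4,5,6}}
  P[1] = {{0},{1},{2,6},{3,4,5}}
  P[2] = {{0},{1},{2,6},{3},{4,5}}
stable after 3 split(s): 5 block(s)
[4]={4,5}  [5]={4,5}

Answer: BISIMILAR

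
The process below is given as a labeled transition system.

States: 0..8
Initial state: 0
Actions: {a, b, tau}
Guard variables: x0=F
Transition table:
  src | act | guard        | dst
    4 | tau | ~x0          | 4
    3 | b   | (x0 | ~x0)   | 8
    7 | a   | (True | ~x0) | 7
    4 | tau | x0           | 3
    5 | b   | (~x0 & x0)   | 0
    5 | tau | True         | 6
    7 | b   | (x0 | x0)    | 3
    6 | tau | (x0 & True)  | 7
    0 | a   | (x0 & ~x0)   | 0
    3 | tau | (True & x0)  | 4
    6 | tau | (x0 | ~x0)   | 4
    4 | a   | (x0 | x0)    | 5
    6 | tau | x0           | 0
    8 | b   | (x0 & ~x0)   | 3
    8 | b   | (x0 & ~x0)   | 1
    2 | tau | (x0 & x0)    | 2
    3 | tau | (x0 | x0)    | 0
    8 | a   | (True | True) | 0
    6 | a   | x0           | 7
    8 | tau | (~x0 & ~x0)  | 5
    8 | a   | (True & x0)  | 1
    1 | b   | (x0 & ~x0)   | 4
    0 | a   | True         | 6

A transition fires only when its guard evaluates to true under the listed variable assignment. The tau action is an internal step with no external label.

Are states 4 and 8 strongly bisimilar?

Answer: NOT BISIMILAR

Trace:
Bisimulation quotient by refinement:
  P[0] = {{0,1,2,3,4,5,6,7,8}}
  P[1] = {{0,7},{1,2},{3},{4,5,6},{8}}
  P[2] = {{0},{1,2},{3},{4,5,6},{7},{8}}
Fixed point at round 3; 6 class(es).
[4]={4,5,6}  [8]={8}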